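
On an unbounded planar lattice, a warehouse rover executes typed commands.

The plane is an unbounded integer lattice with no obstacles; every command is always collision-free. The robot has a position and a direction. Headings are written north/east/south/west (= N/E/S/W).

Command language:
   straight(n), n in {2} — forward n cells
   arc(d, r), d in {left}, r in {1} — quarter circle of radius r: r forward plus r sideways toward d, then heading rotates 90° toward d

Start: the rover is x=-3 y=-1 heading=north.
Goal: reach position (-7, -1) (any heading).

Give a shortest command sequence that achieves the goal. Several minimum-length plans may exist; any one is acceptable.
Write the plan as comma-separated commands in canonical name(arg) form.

initial: x=-3 y=-1 heading=north
t=1 arc(left, 1) ⇒ x=-4 y=0 heading=west
t=2 straight(2) ⇒ x=-6 y=0 heading=west
t=3 arc(left, 1) ⇒ x=-7 y=-1 heading=south
nothing shorter than 3 reaches the goal.

arc(left, 1), straight(2), arc(left, 1)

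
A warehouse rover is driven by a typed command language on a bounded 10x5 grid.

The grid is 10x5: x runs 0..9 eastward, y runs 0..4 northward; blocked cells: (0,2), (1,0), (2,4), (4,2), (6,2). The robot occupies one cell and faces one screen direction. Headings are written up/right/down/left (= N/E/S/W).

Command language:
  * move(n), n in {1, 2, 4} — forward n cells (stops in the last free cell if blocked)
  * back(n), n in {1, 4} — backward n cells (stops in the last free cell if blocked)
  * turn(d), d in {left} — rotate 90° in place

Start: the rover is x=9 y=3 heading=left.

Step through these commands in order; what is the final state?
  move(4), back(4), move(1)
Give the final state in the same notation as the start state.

t0: x=9 y=3 heading=left
step 1 (move(4)): x=5 y=3 heading=left
step 2 (back(4)): x=9 y=3 heading=left
step 3 (move(1)): x=8 y=3 heading=left

x=8 y=3 heading=left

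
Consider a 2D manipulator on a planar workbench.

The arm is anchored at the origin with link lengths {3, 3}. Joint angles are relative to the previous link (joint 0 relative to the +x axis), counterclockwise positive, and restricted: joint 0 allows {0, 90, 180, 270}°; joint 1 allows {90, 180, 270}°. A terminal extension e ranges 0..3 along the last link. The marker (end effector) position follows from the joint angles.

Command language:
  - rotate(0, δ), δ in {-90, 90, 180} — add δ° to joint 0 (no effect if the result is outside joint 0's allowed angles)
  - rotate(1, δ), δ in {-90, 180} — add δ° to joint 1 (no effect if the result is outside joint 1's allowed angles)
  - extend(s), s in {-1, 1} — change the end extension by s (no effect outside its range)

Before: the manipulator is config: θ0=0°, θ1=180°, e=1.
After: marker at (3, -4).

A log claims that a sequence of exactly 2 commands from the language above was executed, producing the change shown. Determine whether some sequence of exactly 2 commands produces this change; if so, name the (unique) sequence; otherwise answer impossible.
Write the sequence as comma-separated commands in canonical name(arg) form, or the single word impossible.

key: running rotate(1, 180) before rotate(1, -90) would end elsewhere — order is forced
start: config: θ0=0°, θ1=180°, e=1
1. rotate(1, -90) → config: θ0=0°, θ1=90°, e=1
2. rotate(1, 180) → config: θ0=0°, θ1=270°, e=1
uniquely the one of 49 2-step routes that fits.

rotate(1, -90), rotate(1, 180)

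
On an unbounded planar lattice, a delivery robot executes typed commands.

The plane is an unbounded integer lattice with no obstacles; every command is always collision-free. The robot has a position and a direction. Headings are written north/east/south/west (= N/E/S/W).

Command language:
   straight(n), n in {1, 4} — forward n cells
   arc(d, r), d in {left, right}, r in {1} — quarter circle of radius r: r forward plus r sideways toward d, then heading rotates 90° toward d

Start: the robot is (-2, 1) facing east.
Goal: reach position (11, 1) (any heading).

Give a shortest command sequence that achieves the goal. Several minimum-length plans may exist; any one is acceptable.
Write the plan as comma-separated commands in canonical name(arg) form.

start: (-2, 1) facing east
t=1 straight(4) ⇒ (2, 1) facing east
t=2 straight(4) ⇒ (6, 1) facing east
t=3 straight(4) ⇒ (10, 1) facing east
t=4 straight(1) ⇒ (11, 1) facing east
no 3-step plan works, so 4 is optimal.

straight(4), straight(4), straight(4), straight(1)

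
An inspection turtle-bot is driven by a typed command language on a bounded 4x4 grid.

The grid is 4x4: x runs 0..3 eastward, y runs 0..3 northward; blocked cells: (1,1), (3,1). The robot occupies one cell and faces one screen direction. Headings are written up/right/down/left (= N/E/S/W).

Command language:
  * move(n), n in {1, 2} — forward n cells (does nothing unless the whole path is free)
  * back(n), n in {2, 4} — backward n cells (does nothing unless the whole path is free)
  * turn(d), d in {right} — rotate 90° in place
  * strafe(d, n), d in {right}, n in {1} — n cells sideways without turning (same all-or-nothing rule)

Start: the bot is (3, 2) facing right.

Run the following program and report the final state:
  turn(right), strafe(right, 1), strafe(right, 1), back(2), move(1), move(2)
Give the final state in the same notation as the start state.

t0: (3, 2) facing right
1. turn(right) → (3, 2) facing down
2. strafe(right, 1) → (2, 2) facing down
3. strafe(right, 1) → (1, 2) facing down
4. back(2) → (1, 2) facing down
5. move(1) → (1, 2) facing down
6. move(2) → (1, 2) facing down

(1, 2) facing down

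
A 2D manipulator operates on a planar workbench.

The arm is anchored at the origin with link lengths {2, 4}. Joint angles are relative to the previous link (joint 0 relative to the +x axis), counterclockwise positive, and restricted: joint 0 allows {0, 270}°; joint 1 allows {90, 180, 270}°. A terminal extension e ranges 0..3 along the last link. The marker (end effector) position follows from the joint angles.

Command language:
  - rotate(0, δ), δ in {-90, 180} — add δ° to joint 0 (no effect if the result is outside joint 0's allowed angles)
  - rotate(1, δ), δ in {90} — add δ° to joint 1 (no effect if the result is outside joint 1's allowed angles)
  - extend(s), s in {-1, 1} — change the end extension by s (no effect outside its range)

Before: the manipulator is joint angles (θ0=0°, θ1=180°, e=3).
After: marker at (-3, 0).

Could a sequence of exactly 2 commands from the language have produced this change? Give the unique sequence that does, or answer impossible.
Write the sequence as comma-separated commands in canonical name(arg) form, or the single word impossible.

extend(-1), extend(-1)

t0: joint angles (θ0=0°, θ1=180°, e=3)
t=1 extend(-1) ⇒ joint angles (θ0=0°, θ1=180°, e=2)
t=2 extend(-1) ⇒ joint angles (θ0=0°, θ1=180°, e=1)
all 25 alternatives checked — unique.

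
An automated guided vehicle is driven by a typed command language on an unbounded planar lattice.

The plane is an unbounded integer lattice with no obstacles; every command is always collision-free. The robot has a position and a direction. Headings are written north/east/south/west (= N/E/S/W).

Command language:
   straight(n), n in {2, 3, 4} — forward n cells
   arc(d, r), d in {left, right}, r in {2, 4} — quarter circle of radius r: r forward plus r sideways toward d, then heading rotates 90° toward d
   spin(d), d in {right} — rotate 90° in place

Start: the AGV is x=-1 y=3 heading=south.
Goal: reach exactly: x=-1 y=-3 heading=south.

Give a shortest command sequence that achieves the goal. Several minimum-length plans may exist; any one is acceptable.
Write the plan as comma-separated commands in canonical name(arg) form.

begin: x=-1 y=3 heading=south
step 1 (straight(2)): x=-1 y=1 heading=south
step 2 (straight(4)): x=-1 y=-3 heading=south
shorter routes all fall short; 2 is best.

straight(2), straight(4)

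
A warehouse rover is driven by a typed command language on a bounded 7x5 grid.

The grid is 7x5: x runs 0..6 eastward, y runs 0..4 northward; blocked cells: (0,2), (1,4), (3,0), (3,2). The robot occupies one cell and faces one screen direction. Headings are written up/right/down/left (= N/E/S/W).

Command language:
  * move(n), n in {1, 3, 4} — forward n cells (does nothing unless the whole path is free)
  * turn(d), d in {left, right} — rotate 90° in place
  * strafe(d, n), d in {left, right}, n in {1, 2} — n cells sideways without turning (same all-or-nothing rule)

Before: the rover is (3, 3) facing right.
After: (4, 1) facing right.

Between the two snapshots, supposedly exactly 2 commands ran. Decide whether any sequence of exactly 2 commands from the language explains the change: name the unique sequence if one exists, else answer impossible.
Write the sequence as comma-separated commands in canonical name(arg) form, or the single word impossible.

move(1), strafe(right, 2)

key: still facing E at the end — nothing in the sequence rotates
start: (3, 3) facing right
t=1 move(1) ⇒ (4, 3) facing right
t=2 strafe(right, 2) ⇒ (4, 1) facing right
no rival 2-sequence matches.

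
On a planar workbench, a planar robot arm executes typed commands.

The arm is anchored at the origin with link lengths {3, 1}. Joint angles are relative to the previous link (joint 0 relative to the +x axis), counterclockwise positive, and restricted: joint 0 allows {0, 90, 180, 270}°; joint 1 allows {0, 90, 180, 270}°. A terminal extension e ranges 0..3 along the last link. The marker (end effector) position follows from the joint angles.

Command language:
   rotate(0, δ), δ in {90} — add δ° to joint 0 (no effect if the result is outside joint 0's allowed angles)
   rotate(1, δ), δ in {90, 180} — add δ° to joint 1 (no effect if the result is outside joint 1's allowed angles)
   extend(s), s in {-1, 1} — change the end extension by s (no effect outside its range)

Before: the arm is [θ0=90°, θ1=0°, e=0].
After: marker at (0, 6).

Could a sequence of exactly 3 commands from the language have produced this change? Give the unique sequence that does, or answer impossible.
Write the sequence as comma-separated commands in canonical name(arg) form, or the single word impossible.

extend(-1), extend(1), extend(1)

key: running extend(1) before extend(-1) would end elsewhere — order is forced
from: [θ0=90°, θ1=0°, e=0]
step 1 (extend(-1)): [θ0=90°, θ1=0°, e=0]
step 2 (extend(1)): [θ0=90°, θ1=0°, e=1]
step 3 (extend(1)): [θ0=90°, θ1=0°, e=2]
no other 3-command option fits: unique.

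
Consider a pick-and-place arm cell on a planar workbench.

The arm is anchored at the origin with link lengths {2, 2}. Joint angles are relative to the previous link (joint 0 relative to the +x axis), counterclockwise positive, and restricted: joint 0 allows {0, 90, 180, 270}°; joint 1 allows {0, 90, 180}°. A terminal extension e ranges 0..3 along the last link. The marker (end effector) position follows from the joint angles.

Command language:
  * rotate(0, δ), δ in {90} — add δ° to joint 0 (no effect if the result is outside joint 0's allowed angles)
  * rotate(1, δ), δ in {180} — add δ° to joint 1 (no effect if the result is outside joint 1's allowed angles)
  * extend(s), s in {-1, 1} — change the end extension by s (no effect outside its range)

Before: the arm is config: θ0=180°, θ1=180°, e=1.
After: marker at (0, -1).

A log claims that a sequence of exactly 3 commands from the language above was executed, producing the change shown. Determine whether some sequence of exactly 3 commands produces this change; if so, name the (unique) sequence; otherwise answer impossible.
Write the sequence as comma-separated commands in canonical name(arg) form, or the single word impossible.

rotate(0, 90), rotate(0, 90), rotate(0, 90)

t0: config: θ0=180°, θ1=180°, e=1
step 1 (rotate(0, 90)): config: θ0=270°, θ1=180°, e=1
step 2 (rotate(0, 90)): config: θ0=0°, θ1=180°, e=1
step 3 (rotate(0, 90)): config: θ0=90°, θ1=180°, e=1
uniquely the one of 64 3-step routes that fits.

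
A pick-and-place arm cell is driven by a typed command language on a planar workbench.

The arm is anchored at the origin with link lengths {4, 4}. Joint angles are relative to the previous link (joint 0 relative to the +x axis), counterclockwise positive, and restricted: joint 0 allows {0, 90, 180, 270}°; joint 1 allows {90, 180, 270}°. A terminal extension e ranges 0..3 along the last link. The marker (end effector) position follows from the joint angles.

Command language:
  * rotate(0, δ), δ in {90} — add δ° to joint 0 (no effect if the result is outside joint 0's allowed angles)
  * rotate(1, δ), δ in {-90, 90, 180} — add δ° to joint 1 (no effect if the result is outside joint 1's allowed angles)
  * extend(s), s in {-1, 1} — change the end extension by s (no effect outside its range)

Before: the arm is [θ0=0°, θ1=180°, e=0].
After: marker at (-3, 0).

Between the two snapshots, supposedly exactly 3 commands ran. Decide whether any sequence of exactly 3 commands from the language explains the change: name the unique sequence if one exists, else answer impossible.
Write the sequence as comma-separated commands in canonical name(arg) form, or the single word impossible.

extend(1), extend(1), extend(1)

t0: [θ0=0°, θ1=180°, e=0]
step 1 (extend(1)): [θ0=0°, θ1=180°, e=1]
step 2 (extend(1)): [θ0=0°, θ1=180°, e=2]
step 3 (extend(1)): [θ0=0°, θ1=180°, e=3]
no other 3-command option fits: unique.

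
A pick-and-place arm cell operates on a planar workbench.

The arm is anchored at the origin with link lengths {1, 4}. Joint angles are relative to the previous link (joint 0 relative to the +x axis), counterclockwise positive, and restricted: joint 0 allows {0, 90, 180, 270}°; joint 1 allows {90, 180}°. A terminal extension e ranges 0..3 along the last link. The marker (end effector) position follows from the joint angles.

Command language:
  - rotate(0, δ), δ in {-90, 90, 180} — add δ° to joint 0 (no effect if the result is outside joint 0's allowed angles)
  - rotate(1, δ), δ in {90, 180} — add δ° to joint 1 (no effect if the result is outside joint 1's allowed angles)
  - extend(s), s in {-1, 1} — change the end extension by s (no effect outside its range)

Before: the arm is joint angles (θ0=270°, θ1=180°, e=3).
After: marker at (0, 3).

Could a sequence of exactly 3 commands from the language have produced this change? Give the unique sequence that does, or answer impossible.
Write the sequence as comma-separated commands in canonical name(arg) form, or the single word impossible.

from: joint angles (θ0=270°, θ1=180°, e=3)
1. extend(-1) → joint angles (θ0=270°, θ1=180°, e=2)
2. extend(-1) → joint angles (θ0=270°, θ1=180°, e=1)
3. extend(-1) → joint angles (θ0=270°, θ1=180°, e=0)
uniquely the one of 343 3-step routes that fits.

extend(-1), extend(-1), extend(-1)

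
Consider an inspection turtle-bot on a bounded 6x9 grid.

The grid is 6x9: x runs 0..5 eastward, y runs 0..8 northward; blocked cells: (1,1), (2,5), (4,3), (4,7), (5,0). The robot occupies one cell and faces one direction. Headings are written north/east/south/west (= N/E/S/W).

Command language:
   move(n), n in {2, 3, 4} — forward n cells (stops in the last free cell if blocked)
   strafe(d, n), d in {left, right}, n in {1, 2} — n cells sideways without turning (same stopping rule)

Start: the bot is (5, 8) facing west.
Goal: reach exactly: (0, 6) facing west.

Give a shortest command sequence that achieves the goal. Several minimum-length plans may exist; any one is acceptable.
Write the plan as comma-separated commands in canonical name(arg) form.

begin: (5, 8) facing west
[1] after move(2): (3, 8) facing west
[2] after move(4): (0, 8) facing west
[3] after strafe(left, 2): (0, 6) facing west
nothing shorter than 3 reaches the goal.

move(2), move(4), strafe(left, 2)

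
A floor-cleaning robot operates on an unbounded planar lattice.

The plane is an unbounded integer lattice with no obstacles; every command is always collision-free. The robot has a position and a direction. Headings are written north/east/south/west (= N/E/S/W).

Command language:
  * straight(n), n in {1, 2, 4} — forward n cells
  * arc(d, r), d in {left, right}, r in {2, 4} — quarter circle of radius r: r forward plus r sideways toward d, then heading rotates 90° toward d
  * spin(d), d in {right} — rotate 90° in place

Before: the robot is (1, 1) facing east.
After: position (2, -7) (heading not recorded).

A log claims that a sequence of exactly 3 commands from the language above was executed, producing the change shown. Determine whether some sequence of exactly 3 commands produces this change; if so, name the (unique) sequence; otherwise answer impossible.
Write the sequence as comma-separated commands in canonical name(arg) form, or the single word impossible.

straight(1), arc(right, 4), arc(right, 4)

key: running arc(right, 4) before straight(1) would end elsewhere — order is forced
t0: (1, 1) facing east
step 1 (straight(1)): (2, 1) facing east
step 2 (arc(right, 4)): (6, -3) facing south
step 3 (arc(right, 4)): (2, -7) facing west
no other 3-command option fits: unique.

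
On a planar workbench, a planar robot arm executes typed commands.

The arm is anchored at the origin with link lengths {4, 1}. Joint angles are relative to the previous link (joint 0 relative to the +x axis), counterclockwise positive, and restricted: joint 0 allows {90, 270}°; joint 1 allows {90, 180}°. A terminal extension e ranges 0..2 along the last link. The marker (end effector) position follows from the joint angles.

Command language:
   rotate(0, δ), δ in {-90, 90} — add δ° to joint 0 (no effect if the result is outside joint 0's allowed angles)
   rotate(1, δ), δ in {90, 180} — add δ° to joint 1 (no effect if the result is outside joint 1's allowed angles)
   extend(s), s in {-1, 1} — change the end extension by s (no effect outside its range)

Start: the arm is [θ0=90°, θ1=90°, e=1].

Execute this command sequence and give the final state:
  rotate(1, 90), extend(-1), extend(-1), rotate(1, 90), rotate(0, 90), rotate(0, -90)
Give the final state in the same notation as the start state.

[θ0=90°, θ1=180°, e=0]

start: [θ0=90°, θ1=90°, e=1]
1. rotate(1, 90) → [θ0=90°, θ1=180°, e=1]
2. extend(-1) → [θ0=90°, θ1=180°, e=0]
3. extend(-1) → [θ0=90°, θ1=180°, e=0]
4. rotate(1, 90) → [θ0=90°, θ1=180°, e=0]
5. rotate(0, 90) → [θ0=90°, θ1=180°, e=0]
6. rotate(0, -90) → [θ0=90°, θ1=180°, e=0]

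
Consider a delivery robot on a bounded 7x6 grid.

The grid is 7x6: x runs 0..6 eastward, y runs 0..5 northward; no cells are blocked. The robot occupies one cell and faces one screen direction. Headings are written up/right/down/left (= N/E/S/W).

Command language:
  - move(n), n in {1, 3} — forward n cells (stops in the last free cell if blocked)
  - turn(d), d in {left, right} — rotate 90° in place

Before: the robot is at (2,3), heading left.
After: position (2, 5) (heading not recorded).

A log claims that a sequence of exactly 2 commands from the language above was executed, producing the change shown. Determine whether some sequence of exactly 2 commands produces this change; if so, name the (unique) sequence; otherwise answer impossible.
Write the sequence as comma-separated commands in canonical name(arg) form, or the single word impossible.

key: move(3) runs into the grid edge before its full distance
from: at (2,3), heading left
[1] after turn(right): at (2,3), heading up
[2] after move(3): at (2,5), heading up
all 16 alternatives checked — unique.

turn(right), move(3)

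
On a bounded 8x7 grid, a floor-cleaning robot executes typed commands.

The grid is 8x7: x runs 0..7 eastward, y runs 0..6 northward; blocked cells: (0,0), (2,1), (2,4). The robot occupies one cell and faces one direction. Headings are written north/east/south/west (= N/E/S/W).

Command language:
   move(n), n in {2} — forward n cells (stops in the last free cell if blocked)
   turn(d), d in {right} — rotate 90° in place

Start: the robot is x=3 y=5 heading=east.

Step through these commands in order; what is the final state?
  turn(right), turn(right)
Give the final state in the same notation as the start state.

x=3 y=5 heading=west

begin: x=3 y=5 heading=east
step 1 (turn(right)): x=3 y=5 heading=south
step 2 (turn(right)): x=3 y=5 heading=west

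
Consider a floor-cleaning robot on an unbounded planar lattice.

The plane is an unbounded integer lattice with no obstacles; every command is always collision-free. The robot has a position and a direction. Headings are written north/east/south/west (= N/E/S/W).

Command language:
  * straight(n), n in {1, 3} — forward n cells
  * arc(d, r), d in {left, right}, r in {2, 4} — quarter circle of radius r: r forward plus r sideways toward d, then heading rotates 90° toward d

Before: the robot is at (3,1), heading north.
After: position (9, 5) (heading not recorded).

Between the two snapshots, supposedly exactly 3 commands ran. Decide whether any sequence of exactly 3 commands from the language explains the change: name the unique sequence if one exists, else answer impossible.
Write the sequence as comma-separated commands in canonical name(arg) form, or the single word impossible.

arc(right, 4), straight(1), straight(1)

key: running straight(1) before arc(right, 4) would end elsewhere — order is forced
from: at (3,1), heading north
[1] after arc(right, 4): at (7,5), heading east
[2] after straight(1): at (8,5), heading east
[3] after straight(1): at (9,5), heading east
uniquely the one of 216 3-step routes that fits.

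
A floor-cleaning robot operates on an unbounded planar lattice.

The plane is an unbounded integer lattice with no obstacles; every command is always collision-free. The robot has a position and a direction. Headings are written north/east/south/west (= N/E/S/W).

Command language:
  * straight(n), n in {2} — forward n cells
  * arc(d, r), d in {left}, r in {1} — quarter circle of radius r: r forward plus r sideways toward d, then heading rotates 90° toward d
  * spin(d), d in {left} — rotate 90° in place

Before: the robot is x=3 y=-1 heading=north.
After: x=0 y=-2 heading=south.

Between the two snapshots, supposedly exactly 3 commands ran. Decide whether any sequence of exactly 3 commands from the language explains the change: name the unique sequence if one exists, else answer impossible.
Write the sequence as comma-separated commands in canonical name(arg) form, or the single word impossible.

key: running arc(left, 1) before spin(left) would end elsewhere — order is forced
t0: x=3 y=-1 heading=north
[1] after spin(left): x=3 y=-1 heading=west
[2] after straight(2): x=1 y=-1 heading=west
[3] after arc(left, 1): x=0 y=-2 heading=south
no rival 3-sequence matches.

spin(left), straight(2), arc(left, 1)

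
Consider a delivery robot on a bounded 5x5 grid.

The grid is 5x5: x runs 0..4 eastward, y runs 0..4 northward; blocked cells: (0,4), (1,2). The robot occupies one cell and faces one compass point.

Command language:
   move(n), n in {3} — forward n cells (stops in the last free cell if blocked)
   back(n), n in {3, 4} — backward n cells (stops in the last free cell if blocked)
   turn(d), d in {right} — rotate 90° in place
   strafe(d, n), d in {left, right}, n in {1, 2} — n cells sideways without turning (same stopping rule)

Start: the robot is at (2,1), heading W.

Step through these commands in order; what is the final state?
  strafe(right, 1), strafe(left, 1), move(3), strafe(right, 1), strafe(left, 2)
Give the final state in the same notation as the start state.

at (0,0), heading W

start: at (2,1), heading W
t=1 strafe(right, 1) ⇒ at (2,2), heading W
t=2 strafe(left, 1) ⇒ at (2,1), heading W
t=3 move(3) ⇒ at (0,1), heading W
t=4 strafe(right, 1) ⇒ at (0,2), heading W
t=5 strafe(left, 2) ⇒ at (0,0), heading W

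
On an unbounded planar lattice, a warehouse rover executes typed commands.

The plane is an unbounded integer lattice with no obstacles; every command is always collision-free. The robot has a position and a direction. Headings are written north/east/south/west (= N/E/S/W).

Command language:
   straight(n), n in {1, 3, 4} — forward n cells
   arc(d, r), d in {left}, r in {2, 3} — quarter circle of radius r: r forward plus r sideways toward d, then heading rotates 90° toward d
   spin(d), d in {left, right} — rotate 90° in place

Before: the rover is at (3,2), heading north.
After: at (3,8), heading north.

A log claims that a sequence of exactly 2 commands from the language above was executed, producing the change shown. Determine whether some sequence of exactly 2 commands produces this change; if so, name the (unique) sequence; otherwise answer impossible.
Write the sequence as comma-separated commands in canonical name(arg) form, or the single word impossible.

key: heading stays N — no command in the sequence turns
start: at (3,2), heading north
step 1 (straight(3)): at (3,5), heading north
step 2 (straight(3)): at (3,8), heading north
no other 2-command option fits: unique.

straight(3), straight(3)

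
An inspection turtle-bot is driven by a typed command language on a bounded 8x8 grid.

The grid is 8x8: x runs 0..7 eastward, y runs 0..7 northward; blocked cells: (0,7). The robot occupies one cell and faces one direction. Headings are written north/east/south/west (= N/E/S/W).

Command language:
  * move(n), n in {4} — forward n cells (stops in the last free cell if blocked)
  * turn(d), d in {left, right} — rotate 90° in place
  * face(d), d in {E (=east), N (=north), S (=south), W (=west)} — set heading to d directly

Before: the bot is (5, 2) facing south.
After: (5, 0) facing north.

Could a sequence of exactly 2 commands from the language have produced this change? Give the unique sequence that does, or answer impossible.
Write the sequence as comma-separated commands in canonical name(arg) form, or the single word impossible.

key: order matters: swapping move(4) and face(N) lands elsewhere
begin: (5, 2) facing south
1. move(4) → (5, 0) facing south
2. face(N) → (5, 0) facing north
all 49 alternatives checked — unique.

move(4), face(N)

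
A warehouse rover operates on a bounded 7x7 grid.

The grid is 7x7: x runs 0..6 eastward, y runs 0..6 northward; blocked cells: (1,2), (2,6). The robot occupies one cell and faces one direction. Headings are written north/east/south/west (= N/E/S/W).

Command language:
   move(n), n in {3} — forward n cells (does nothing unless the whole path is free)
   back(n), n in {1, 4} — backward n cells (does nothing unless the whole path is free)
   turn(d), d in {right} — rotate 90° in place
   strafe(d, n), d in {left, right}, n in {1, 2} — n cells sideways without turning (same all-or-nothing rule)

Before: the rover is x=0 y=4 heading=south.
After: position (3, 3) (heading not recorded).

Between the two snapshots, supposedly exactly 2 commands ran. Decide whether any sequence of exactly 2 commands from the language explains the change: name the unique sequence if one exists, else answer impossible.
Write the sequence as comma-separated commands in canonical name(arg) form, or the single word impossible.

impossible

every 2-command combo misses the target.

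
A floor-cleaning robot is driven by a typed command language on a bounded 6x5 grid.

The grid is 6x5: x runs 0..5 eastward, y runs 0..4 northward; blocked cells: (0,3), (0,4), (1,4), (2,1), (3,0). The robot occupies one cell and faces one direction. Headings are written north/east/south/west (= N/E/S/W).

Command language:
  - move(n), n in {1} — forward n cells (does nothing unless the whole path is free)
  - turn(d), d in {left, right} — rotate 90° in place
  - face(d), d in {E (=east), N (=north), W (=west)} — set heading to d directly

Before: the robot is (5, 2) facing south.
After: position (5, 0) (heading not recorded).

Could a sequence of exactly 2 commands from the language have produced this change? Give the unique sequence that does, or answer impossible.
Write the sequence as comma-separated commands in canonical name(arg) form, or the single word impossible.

start: (5, 2) facing south
step 1 (move(1)): (5, 1) facing south
step 2 (move(1)): (5, 0) facing south
no other 2-command option fits: unique.

move(1), move(1)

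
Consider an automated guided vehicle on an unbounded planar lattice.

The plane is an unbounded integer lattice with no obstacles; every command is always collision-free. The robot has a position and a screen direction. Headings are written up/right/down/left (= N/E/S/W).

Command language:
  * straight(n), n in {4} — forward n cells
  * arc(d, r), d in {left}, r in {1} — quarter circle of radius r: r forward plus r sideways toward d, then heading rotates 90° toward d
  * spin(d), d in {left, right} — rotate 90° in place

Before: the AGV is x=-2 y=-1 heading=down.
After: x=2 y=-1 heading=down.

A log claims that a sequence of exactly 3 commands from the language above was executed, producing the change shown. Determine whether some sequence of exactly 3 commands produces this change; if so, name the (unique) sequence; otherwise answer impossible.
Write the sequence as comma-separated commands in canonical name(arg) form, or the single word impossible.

spin(left), straight(4), spin(right)

key: heading stays S — rotations cancel among the 3 commands
begin: x=-2 y=-1 heading=down
step 1 (spin(left)): x=-2 y=-1 heading=right
step 2 (straight(4)): x=2 y=-1 heading=right
step 3 (spin(right)): x=2 y=-1 heading=down
no rival 3-sequence matches.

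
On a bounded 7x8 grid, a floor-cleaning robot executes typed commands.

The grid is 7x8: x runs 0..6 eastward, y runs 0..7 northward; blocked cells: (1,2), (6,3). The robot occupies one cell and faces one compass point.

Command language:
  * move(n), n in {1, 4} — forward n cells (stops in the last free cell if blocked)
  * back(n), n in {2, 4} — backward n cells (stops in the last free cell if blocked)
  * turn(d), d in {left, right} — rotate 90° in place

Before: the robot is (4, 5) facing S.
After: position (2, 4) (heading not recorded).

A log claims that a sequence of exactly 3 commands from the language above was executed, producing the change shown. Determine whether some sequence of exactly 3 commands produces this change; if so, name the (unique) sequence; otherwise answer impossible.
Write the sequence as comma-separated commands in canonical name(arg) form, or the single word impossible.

move(1), turn(left), back(2)

key: running back(2) before move(1) would end elsewhere — order is forced
begin: (4, 5) facing S
1. move(1) → (4, 4) facing S
2. turn(left) → (4, 4) facing E
3. back(2) → (2, 4) facing E
no other 3-command option fits: unique.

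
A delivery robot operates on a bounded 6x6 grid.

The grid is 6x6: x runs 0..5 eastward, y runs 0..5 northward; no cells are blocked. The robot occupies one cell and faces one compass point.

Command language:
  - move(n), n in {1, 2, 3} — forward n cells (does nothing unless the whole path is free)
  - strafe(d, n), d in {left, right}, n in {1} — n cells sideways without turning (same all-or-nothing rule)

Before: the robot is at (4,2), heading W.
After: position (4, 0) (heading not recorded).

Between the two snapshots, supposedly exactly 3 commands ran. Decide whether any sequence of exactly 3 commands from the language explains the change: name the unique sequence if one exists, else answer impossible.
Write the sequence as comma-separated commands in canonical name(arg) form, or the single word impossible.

key: the third strafe(left, 1) would leave the grid, so it does nothing
t0: at (4,2), heading W
1. strafe(left, 1) → at (4,1), heading W
2. strafe(left, 1) → at (4,0), heading W
3. strafe(left, 1) → at (4,0), heading W
all 125 alternatives checked — unique.

strafe(left, 1), strafe(left, 1), strafe(left, 1)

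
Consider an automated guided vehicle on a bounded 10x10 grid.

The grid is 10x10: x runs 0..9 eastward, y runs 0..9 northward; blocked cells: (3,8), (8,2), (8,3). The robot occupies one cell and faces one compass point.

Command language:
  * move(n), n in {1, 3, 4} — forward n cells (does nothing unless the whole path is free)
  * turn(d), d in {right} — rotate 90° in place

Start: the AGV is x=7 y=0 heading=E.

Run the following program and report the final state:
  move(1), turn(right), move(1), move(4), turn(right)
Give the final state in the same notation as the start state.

t0: x=7 y=0 heading=E
t=1 move(1) ⇒ x=8 y=0 heading=E
t=2 turn(right) ⇒ x=8 y=0 heading=S
t=3 move(1) ⇒ x=8 y=0 heading=S
t=4 move(4) ⇒ x=8 y=0 heading=S
t=5 turn(right) ⇒ x=8 y=0 heading=W

x=8 y=0 heading=W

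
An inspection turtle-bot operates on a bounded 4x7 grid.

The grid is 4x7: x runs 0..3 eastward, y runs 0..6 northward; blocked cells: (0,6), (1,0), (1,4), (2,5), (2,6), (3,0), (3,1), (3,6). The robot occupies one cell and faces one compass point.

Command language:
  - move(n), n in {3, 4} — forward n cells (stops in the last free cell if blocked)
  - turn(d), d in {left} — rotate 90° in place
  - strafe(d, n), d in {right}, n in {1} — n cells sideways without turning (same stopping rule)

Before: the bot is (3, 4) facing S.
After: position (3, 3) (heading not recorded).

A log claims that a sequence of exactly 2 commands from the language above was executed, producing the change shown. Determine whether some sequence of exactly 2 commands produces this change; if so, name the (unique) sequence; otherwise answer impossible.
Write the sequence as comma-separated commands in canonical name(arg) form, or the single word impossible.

key: running strafe(right, 1) before turn(left) would end elsewhere — order is forced
from: (3, 4) facing S
t=1 turn(left) ⇒ (3, 4) facing E
t=2 strafe(right, 1) ⇒ (3, 3) facing E
no other 2-command option fits: unique.

turn(left), strafe(right, 1)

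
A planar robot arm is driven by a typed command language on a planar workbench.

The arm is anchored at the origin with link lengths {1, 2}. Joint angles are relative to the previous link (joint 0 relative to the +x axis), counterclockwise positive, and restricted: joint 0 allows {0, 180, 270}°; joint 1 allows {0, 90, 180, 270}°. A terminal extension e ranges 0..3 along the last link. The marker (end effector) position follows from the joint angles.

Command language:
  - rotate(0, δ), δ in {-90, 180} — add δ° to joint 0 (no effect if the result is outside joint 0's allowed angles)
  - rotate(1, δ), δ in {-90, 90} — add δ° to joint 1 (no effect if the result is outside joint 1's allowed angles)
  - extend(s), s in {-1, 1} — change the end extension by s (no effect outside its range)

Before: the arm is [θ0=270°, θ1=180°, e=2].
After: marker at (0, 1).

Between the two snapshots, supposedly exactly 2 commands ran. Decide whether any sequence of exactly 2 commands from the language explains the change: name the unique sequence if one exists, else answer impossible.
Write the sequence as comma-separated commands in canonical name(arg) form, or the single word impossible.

from: [θ0=270°, θ1=180°, e=2]
[1] after extend(-1): [θ0=270°, θ1=180°, e=1]
[2] after extend(-1): [θ0=270°, θ1=180°, e=0]
no other 2-command option fits: unique.

extend(-1), extend(-1)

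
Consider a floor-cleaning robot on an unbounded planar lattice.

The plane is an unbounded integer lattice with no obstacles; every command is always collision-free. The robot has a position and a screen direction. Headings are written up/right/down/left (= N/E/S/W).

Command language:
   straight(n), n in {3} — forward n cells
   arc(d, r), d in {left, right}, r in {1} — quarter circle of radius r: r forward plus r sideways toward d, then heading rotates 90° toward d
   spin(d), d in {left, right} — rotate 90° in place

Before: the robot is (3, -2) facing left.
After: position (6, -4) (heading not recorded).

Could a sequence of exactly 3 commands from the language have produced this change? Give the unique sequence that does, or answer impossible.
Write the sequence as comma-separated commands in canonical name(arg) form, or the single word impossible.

key: running straight(3) before arc(left, 1) would end elsewhere — order is forced
t0: (3, -2) facing left
step 1 (arc(left, 1)): (2, -3) facing down
step 2 (arc(left, 1)): (3, -4) facing right
step 3 (straight(3)): (6, -4) facing right
no other 3-command option fits: unique.

arc(left, 1), arc(left, 1), straight(3)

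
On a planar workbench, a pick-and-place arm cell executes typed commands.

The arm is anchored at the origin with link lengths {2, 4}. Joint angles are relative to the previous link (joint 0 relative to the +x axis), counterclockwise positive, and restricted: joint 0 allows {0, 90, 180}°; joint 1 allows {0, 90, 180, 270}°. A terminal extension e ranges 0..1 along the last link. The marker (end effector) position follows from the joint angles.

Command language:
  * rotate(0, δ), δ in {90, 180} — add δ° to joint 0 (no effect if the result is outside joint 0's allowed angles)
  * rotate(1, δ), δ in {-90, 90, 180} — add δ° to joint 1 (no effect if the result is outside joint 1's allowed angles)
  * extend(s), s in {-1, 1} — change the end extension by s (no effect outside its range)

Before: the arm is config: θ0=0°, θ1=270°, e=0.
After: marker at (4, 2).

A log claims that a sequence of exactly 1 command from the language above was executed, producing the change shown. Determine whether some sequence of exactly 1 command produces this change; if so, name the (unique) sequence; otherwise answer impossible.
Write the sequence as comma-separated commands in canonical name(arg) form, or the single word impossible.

from: config: θ0=0°, θ1=270°, e=0
1. rotate(0, 90) → config: θ0=90°, θ1=270°, e=0
all 7 alternatives checked — unique.

rotate(0, 90)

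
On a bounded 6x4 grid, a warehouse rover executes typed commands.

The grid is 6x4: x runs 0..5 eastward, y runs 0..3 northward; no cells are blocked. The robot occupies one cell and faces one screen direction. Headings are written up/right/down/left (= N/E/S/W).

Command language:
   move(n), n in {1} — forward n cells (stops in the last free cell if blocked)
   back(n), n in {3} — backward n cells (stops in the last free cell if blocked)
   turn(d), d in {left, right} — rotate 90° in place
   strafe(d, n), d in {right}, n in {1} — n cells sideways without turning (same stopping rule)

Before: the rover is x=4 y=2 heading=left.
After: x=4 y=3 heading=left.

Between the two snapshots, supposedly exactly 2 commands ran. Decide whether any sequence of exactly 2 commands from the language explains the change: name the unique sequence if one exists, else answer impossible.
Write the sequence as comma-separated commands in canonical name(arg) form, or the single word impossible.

key: the second strafe(right, 1) runs into the grid edge before its full distance
start: x=4 y=2 heading=left
t=1 strafe(right, 1) ⇒ x=4 y=3 heading=left
t=2 strafe(right, 1) ⇒ x=4 y=3 heading=left
no other 2-command option fits: unique.

strafe(right, 1), strafe(right, 1)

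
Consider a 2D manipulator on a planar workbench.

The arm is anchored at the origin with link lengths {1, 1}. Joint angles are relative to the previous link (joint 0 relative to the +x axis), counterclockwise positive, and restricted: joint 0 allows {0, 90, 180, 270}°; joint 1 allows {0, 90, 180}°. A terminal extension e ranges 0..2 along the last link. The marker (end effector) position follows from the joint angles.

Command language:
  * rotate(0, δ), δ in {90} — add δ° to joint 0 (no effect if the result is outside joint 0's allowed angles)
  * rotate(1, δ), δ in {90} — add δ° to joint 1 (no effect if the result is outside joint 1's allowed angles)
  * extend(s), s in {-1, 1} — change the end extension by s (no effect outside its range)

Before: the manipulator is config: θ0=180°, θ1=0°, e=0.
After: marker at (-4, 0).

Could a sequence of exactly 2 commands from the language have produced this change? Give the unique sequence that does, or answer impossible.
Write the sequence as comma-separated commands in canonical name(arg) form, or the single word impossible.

from: config: θ0=180°, θ1=0°, e=0
[1] after extend(1): config: θ0=180°, θ1=0°, e=1
[2] after extend(1): config: θ0=180°, θ1=0°, e=2
no other 2-command option fits: unique.

extend(1), extend(1)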